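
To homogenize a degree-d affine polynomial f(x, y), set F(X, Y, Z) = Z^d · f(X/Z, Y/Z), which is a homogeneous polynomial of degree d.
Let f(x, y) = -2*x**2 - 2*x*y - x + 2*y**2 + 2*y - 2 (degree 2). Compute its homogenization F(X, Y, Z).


F(X, Y, Z) = -2*X**2 - 2*X*Y - X*Z + 2*Y**2 + 2*Y*Z - 2*Z**2

deg(f) = 2.
Substitute x = X/Z, y = Y/Z into f, then multiply by Z^2.
  monomial -2·x^2·y^0 ↦ -2·X^2·Y^0·Z^0.
  monomial -2·x^1·y^1 ↦ -2·X^1·Y^1·Z^0.
  monomial -1·x^1·y^0 ↦ -1·X^1·Y^0·Z^1.
  monomial 2·x^0·y^2 ↦ 2·X^0·Y^2·Z^0.
  monomial 2·x^0·y^1 ↦ 2·X^0·Y^1·Z^1.
  monomial -2·x^0·y^0 ↦ -2·X^0·Y^0·Z^2.
Collecting: F(X, Y, Z) = -2*X**2 - 2*X*Y - X*Z + 2*Y**2 + 2*Y*Z - 2*Z**2.


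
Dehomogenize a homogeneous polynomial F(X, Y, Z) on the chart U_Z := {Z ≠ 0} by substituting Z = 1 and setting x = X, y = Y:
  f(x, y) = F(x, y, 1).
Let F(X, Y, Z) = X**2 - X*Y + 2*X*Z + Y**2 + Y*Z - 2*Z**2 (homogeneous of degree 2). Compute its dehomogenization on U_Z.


f(x, y) = x**2 - x*y + 2*x + y**2 + y - 2

On U_Z we set Z = 1. Each monomial c·X^i·Y^j·Z^k in F becomes c·x^i·y^j·1^k = c·x^i·y^j.
Substituting Z = 1: F(X, Y, 1) = x**2 - x*y + 2*x + y**2 + y - 2.
Note: deg(f) ≤ deg(F) = 2; strict inequality happens when F is divisible by Z (lost terms).


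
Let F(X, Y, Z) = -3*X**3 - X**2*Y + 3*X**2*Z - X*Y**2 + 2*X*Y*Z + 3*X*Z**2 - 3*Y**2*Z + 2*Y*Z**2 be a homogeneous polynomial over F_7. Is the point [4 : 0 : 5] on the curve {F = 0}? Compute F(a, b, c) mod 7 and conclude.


F(4,0,5) ≡ 5 (mod 7); P is NOT on the curve.

Evaluate F(4, 0, 5) term-by-term (mod 7).
  -3*X**3 ↦ -3·64·1·1 = -192
  -X**2*Y ↦ -1·16·0·1 = 0
  3*X**2*Z ↦ 3·16·1·5 = 240
  -X*Y**2 ↦ -1·4·0·1 = 0
  2*X*Y*Z ↦ 2·4·0·5 = 0
  3*X*Z**2 ↦ 3·4·1·25 = 300
  -3*Y**2*Z ↦ -3·1·0·5 = 0
  2*Y*Z**2 ↦ 2·1·0·25 = 0
Sum: F(4, 0, 5) = (-192) + (0) + (240) + (0) + (0) + (300) + (0) + (0) = 348.
Reducing mod 7: 348 ≡ 5 (mod 7).
Since F(a, b, c) ≡ 5 ≠ 0 (mod 7), P does NOT lie on the curve.


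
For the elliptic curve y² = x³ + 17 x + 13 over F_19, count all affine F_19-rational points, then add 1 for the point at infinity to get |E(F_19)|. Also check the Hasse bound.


Affine points = {(2, 6), (2, 13), (7, 0), (10, 9), (10, 10), (11, 7), (11, 12), (12, 8), (12, 11), (16, 7), (16, 12), (17, 3), (17, 16)}; affine count = 13; |E(F_19)| = 14.

Discriminant check: Δ ∝ 4a³ + 27b² = 4·17³ + 27·13² = 4·4913 + 27·169 ≡ 9 (mod 19). Nonzero ⇒ E is nonsingular.
For each x ∈ F_19, compute rhs = x³ + 17·x + 13 mod 19, then count y ∈ F_19 with y² ≡ rhs.
  x = 0: rhs = 13, matching y values: none (0 points).
  x = 1: rhs = 12, matching y values: none (0 points).
  x = 2: rhs = 17, matching y values: 6, 13 (2 points).
  x = 3: rhs = 15, matching y values: none (0 points).
  x = 4: rhs = 12, matching y values: none (0 points).
  x = 5: rhs = 14, matching y values: none (0 points).
  x = 6: rhs = 8, matching y values: none (0 points).
  x = 7: rhs = 0, matching y values: 0 (1 points).
  x = 8: rhs = 15, matching y values: none (0 points).
  x = 9: rhs = 2, matching y values: none (0 points).
  x = 10: rhs = 5, matching y values: 9, 10 (2 points).
  x = 11: rhs = 11, matching y values: 7, 12 (2 points).
  x = 12: rhs = 7, matching y values: 8, 11 (2 points).
  x = 13: rhs = 18, matching y values: none (0 points).
  x = 14: rhs = 12, matching y values: none (0 points).
  x = 15: rhs = 14, matching y values: none (0 points).
  x = 16: rhs = 11, matching y values: 7, 12 (2 points).
  x = 17: rhs = 9, matching y values: 3, 16 (2 points).
  x = 18: rhs = 14, matching y values: none (0 points).
Total affine count: 13.
Full point count |E(F_19)| = 13 + 1 = 14.
Hasse bound: |14 − (19+1)| = |-6| = 6 ≤ 2√19 ≈ 8.7178 ✓.


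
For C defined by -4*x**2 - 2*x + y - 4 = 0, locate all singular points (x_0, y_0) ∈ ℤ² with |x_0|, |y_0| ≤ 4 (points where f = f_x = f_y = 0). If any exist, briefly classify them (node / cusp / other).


No singular points in the scanned grid; C is smooth there.

Compute partial derivatives:
  f_x = -8*x - 2.
  f_y = 1.
f_y = 1 is a nonzero constant, so f_y never vanishes: no point (x, y) can satisfy f = f_x = f_y = 0. In particular no (x, y) ∈ {−4, ..., 4}² is singular; the curve is smooth.


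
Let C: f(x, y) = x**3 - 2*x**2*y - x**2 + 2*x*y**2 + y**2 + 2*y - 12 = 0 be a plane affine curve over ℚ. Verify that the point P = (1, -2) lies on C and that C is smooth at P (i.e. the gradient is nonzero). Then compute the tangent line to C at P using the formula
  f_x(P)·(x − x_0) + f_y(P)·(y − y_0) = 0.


Tangent line at P: 17*x - 12*y - 41 = 0.

Step 1: f(1, -2) = 0, so P lies on C.
Step 2: partial derivatives
  f_x(x, y) = 3*x**2 - 4*x*y - 2*x + 2*y**2, f_y(x, y) = -2*x**2 + 4*x*y + 2*y + 2.
  f_x(P) = 17, f_y(P) = -12 (gradient nonzero, so P is smooth).
Step 3: tangent line at P: 17·(x − 1) + -12·(y − -2) = 0.
Expanding: 17*x - 12*y - 41 = 0.


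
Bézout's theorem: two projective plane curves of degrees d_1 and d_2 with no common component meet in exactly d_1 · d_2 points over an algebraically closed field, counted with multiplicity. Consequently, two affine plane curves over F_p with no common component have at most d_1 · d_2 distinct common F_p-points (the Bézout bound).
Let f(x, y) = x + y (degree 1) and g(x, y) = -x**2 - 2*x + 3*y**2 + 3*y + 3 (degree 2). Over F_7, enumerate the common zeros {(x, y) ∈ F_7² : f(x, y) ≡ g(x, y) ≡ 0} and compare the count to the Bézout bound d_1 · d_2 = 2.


Common zeros: {(1, 6), (5, 2)}; count = 2; Bézout bound = 2.

deg(f) = 1, deg(g) = 2, so Bézout bound = 2.
Scan x ∈ F_7. For each x, list the y ∈ F_7 with f(x, y) ≡ 0 and those with g(x, y) ≡ 0 (mod 7); the common zeros in that column are the intersection.
  x = 0: f ≡ 0 at y ∈ {0}; g ≡ 0 at y ∈ {2, 4}; common: ∅.
  x = 1: f ≡ 0 at y ∈ {6}; g ≡ 0 at y ∈ {0, 6}; common: {6}.
  x = 2: f ≡ 0 at y ∈ {5}; g ≡ 0 at y ∈ ∅; common: ∅.
  x = 3: f ≡ 0 at y ∈ {4}; g ≡ 0 at y ∈ ∅; common: ∅.
  x = 4: f ≡ 0 at y ∈ {3}; g ≡ 0 at y ∈ {0, 6}; common: ∅.
  x = 5: f ≡ 0 at y ∈ {2}; g ≡ 0 at y ∈ {2, 4}; common: {2}.
  x = 6: f ≡ 0 at y ∈ {1}; g ≡ 0 at y ∈ ∅; common: ∅.
Collecting: common zeros = {(1, 6), (5, 2)}, so the count is 2.
Comparison with the Bézout bound: 2 ≤ 2 = deg(f)·deg(g), as expected for curves with no common component (the bound is attained).


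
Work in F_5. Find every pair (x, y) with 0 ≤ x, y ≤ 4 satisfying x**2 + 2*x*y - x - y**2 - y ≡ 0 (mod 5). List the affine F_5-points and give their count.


Affine F_5-points: {(0, 0), (0, 4), (1, 0), (1, 1), (3, 1), (3, 4)}; count = 6.

For each of the 25 pairs (x, y) ∈ F_5², evaluate f(x, y) mod 5. Record the zeros.
  x = 0: [0↦0, 1↦3, 2↦4, 3↦3, 4↦0]  zeros at y ∈ {0, 4}
  x = 1: [0↦0, 1↦0, 2↦3, 3↦4, 4↦3]  zeros at y ∈ {0, 1}
  x = 2: [0↦2, 1↦4, 2↦4, 3↦2, 4↦3]  zeros at y ∈ ∅
  x = 3: [0↦1, 1↦0, 2↦2, 3↦2, 4↦0]  zeros at y ∈ {1, 4}
  x = 4: [0↦2, 1↦3, 2↦2, 3↦4, 4↦4]  zeros at y ∈ ∅
Collecting zeros: affine points = {(0, 0), (0, 4), (1, 0), (1, 1), (3, 1), (3, 4)}.
Total count |C(F_5)_aff| = 6.


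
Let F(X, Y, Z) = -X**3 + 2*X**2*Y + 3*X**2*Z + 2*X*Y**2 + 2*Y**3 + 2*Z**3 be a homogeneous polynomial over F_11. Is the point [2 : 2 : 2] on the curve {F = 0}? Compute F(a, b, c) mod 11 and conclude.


F(2,2,2) ≡ 3 (mod 11); P is NOT on the curve.

Evaluate F(2, 2, 2) term-by-term (mod 11).
  -X**3 ↦ -1·8·1·1 = -8
  2*X**2*Y ↦ 2·4·2·1 = 16
  3*X**2*Z ↦ 3·4·1·2 = 24
  2*X*Y**2 ↦ 2·2·4·1 = 16
  2*Y**3 ↦ 2·1·8·1 = 16
  2*Z**3 ↦ 2·1·1·8 = 16
Sum: F(2, 2, 2) = (-8) + (16) + (24) + (16) + (16) + (16) = 80.
Reducing mod 11: 80 ≡ 3 (mod 11).
Since F(a, b, c) ≡ 3 ≠ 0 (mod 11), P does NOT lie on the curve.


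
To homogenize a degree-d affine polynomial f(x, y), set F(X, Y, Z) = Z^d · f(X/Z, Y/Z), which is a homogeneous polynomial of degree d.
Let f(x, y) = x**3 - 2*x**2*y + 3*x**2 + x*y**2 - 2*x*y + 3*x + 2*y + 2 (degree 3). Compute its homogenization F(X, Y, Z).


F(X, Y, Z) = X**3 - 2*X**2*Y + 3*X**2*Z + X*Y**2 - 2*X*Y*Z + 3*X*Z**2 + 2*Y*Z**2 + 2*Z**3

deg(f) = 3.
Substitute x = X/Z, y = Y/Z into f, then multiply by Z^3.
  monomial 1·x^3·y^0 ↦ 1·X^3·Y^0·Z^0.
  monomial -2·x^2·y^1 ↦ -2·X^2·Y^1·Z^0.
  monomial 3·x^2·y^0 ↦ 3·X^2·Y^0·Z^1.
  monomial 1·x^1·y^2 ↦ 1·X^1·Y^2·Z^0.
  monomial -2·x^1·y^1 ↦ -2·X^1·Y^1·Z^1.
  monomial 3·x^1·y^0 ↦ 3·X^1·Y^0·Z^2.
  monomial 2·x^0·y^1 ↦ 2·X^0·Y^1·Z^2.
  monomial 2·x^0·y^0 ↦ 2·X^0·Y^0·Z^3.
Collecting: F(X, Y, Z) = X**3 - 2*X**2*Y + 3*X**2*Z + X*Y**2 - 2*X*Y*Z + 3*X*Z**2 + 2*Y*Z**2 + 2*Z**3.


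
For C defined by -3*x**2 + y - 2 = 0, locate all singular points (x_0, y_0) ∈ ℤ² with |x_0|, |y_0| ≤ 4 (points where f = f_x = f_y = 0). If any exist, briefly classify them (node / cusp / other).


No singular points in the scanned grid; C is smooth there.

Compute partial derivatives:
  f_x = -6*x.
  f_y = 1.
f_y = 1 is a nonzero constant, so f_y never vanishes: no point (x, y) can satisfy f = f_x = f_y = 0. In particular no (x, y) ∈ {−4, ..., 4}² is singular; the curve is smooth.


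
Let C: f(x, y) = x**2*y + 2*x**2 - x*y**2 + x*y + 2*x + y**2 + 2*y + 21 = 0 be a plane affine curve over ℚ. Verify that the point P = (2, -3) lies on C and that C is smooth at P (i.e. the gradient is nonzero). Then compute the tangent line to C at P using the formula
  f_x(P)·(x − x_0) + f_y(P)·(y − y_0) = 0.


Tangent line at P: -14*x + 14*y + 70 = 0.

Step 1: f(2, -3) = 0, so P lies on C.
Step 2: partial derivatives
  f_x(x, y) = 2*x*y + 4*x - y**2 + y + 2, f_y(x, y) = x**2 - 2*x*y + x + 2*y + 2.
  f_x(P) = -14, f_y(P) = 14 (gradient nonzero, so P is smooth).
Step 3: tangent line at P: -14·(x − 2) + 14·(y − -3) = 0.
Expanding: -14*x + 14*y + 70 = 0.


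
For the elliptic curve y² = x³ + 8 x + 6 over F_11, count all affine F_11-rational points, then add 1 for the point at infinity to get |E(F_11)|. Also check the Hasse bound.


Affine points = {(1, 2), (1, 9), (4, 5), (4, 6), (7, 3), (7, 8), (9, 2), (9, 9)}; affine count = 8; |E(F_11)| = 9.

Discriminant check: Δ ∝ 4a³ + 27b² = 4·8³ + 27·6² = 4·512 + 27·36 ≡ 6 (mod 11). Nonzero ⇒ E is nonsingular.
For each x ∈ F_11, compute rhs = x³ + 8·x + 6 mod 11, then count y ∈ F_11 with y² ≡ rhs.
  x = 0: rhs = 6, matching y values: none (0 points).
  x = 1: rhs = 4, matching y values: 2, 9 (2 points).
  x = 2: rhs = 8, matching y values: none (0 points).
  x = 3: rhs = 2, matching y values: none (0 points).
  x = 4: rhs = 3, matching y values: 5, 6 (2 points).
  x = 5: rhs = 6, matching y values: none (0 points).
  x = 6: rhs = 6, matching y values: none (0 points).
  x = 7: rhs = 9, matching y values: 3, 8 (2 points).
  x = 8: rhs = 10, matching y values: none (0 points).
  x = 9: rhs = 4, matching y values: 2, 9 (2 points).
  x = 10: rhs = 8, matching y values: none (0 points).
Total affine count: 8.
Full point count |E(F_11)| = 8 + 1 = 9.
Hasse bound: |9 − (11+1)| = |-3| = 3 ≤ 2√11 ≈ 6.6332 ✓.


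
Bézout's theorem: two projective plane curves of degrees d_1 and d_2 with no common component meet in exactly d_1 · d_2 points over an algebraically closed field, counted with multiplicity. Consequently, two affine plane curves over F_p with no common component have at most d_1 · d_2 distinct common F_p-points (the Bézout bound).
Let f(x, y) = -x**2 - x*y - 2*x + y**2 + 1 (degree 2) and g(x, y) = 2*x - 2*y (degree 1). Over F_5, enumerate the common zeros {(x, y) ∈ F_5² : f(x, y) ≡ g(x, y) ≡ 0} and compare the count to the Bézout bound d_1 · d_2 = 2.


Common zeros: ∅; count = 0; Bézout bound = 2.

deg(f) = 2, deg(g) = 1, so Bézout bound = 2.
Scan x ∈ F_5. For each x, list the y ∈ F_5 with f(x, y) ≡ 0 and those with g(x, y) ≡ 0 (mod 5); the common zeros in that column are the intersection.
  x = 0: f ≡ 0 at y ∈ {2, 3}; g ≡ 0 at y ∈ {0}; common: ∅.
  x = 1: f ≡ 0 at y ∈ {2, 4}; g ≡ 0 at y ∈ {1}; common: ∅.
  x = 2: f ≡ 0 at y ∈ ∅; g ≡ 0 at y ∈ {2}; common: ∅.
  x = 3: f ≡ 0 at y ∈ {4}; g ≡ 0 at y ∈ {3}; common: ∅.
  x = 4: f ≡ 0 at y ∈ ∅; g ≡ 0 at y ∈ {4}; common: ∅.
Collecting: common zeros = ∅, so the count is 0.
Comparison with the Bézout bound: 0 ≤ 2 = deg(f)·deg(g), as expected for curves with no common component (the affine F_5-count falls short of the bound because intersections may lie at infinity, over extension fields, or carry multiplicity).


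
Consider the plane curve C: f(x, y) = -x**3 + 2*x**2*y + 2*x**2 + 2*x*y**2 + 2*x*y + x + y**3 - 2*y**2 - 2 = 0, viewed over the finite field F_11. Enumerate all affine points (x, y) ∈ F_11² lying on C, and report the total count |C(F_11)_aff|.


Affine F_11-points: {(1, 0), (2, 0), (2, 10), (5, 2), (5, 6), (7, 3), (7, 8), (7, 10), (9, 1), (10, 0), (10, 4)}; count = 11.

For each of the 121 pairs (x, y) ∈ F_11², evaluate f(x, y) mod 11. Record the zeros.
  x = 0: [0↦9, 1↦8, 2↦9, 3↦7, 4↦8, 5↦7, 6↦10, 7↦1, 8↦8, 9↦4, 10↦6]  zeros at y ∈ ∅
  x = 1: [0↦0, 1↦5, 2↦5, 3↦6, 4↦3, 5↦2, 6↦9, 7↦8, 8↦5, 9↦6, 10↦6]  zeros at y ∈ {0}
  x = 2: [0↦0, 1↦4, 2↦7, 3↦4, 4↦1, 5↦4, 6↦8, 7↦8, 8↦10, 9↦9, 10↦0]  zeros at y ∈ {0, 10}
  x = 3: [0↦3, 1↦10, 2↦9, 3↦6, 4↦7, 5↦7, 6↦1, 7↦6, 8↦6, 9↦7, 10↦4]  zeros at y ∈ ∅
  x = 4: [0↦3, 1↦6, 2↦5, 3↦6, 4↦4, 5↦5, 6↦4, 7↦7, 8↦9, 9↦5, 10↦1]  zeros at y ∈ ∅
  x = 5: [0↦5, 1↦8, 2↦0, 3↦9, 4↦8, 5↦3, 6↦0, 7↦5, 8↦2, 9↦8, 10↦7]  zeros at y ∈ {2, 6}
  x = 6: [0↦3, 1↦10, 2↦10, 3↦9, 4↦2, 5↦6, 6↦5, 7↦5, 8↦1, 9↦10, 10↦5]  zeros at y ∈ ∅
  x = 7: [0↦2, 1↦6, 2↦7, 3↦0, 4↦2, 5↦8, 6↦2, 7↦1, 8↦0, 9↦5, 10↦0]  zeros at y ∈ {3, 8, 10}
  x = 8: [0↦7, 1↦1, 2↦7, 3↦9, 4↦2, 5↦3, 6↦7, 7↦9, 8↦4, 9↦9, 10↦8]  zeros at y ∈ ∅
  x = 9: [0↦1, 1↦0, 2↦4, 3↦8, 4↦7, 5↦7, 6↦3, 7↦1, 8↦7, 9↦5, 10↦1]  zeros at y ∈ {1}
  x = 10: [0↦0, 1↦8, 2↦3, 3↦2, 4↦0, 5↦3, 6↦6, 7↦4, 8↦3, 9↦9, 10↦6]  zeros at y ∈ {0, 4}
Collecting zeros: affine points = {(1, 0), (2, 0), (2, 10), (5, 2), (5, 6), (7, 3), (7, 8), (7, 10), (9, 1), (10, 0), (10, 4)}.
Total count |C(F_11)_aff| = 11.


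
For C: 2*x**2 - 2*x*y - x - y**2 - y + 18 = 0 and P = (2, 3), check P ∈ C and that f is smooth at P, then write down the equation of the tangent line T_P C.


Tangent line at P: x - 11*y + 31 = 0.

Step 1: f(2, 3) = 0, so P lies on C.
Step 2: partial derivatives
  f_x(x, y) = 4*x - 2*y - 1, f_y(x, y) = -2*x - 2*y - 1.
  f_x(P) = 1, f_y(P) = -11 (gradient nonzero, so P is smooth).
Step 3: tangent line at P: 1·(x − 2) + -11·(y − 3) = 0.
Expanding: x - 11*y + 31 = 0.


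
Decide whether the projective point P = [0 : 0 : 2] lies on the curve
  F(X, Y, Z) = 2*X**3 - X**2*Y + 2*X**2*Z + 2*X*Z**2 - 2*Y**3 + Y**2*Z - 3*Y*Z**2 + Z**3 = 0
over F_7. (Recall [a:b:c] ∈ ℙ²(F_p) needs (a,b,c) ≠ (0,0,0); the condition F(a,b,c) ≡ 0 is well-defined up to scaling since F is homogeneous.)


F(0,0,2) ≡ 1 (mod 7); P is NOT on the curve.

Evaluate F(0, 0, 2) term-by-term (mod 7).
  2*X**3 ↦ 2·0·1·1 = 0
  -X**2*Y ↦ -1·0·0·1 = 0
  2*X**2*Z ↦ 2·0·1·2 = 0
  2*X*Z**2 ↦ 2·0·1·4 = 0
  -2*Y**3 ↦ -2·1·0·1 = 0
  Y**2*Z ↦ 1·1·0·2 = 0
  -3*Y*Z**2 ↦ -3·1·0·4 = 0
  Z**3 ↦ 1·1·1·8 = 8
Sum: F(0, 0, 2) = (0) + (0) + (0) + (0) + (0) + (0) + (0) + (8) = 8.
Reducing mod 7: 8 ≡ 1 (mod 7).
Since F(a, b, c) ≡ 1 ≠ 0 (mod 7), P does NOT lie on the curve.


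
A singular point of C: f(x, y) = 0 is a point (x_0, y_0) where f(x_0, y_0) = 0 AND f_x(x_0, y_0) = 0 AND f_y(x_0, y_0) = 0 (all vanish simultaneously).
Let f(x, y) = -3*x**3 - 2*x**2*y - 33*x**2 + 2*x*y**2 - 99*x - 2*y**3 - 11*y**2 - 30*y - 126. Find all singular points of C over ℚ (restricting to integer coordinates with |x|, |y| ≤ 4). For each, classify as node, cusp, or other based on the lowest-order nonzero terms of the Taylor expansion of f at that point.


Singular points: {(-3, -3)}; classification: cusp.

Compute partial derivatives:
  f_x = -9*x**2 - 4*x*y - 66*x + 2*y**2 - 99.
  f_y = -2*x**2 + 4*x*y - 6*y**2 - 22*y - 30.
Scan x_0 ∈ {−4, ..., 4}. For each x_0, f_y(x_0, y) is a polynomial in y; find its integer roots y ∈ {−4, ..., 4}, then test f_x and f at those candidates.
  x = -4: f_y(-4, y) = -6*y**2 - 38*y - 62; no integer root y with |y| ≤ 4.
  x = -3: f_y(-3, y) = -6*y**2 - 34*y - 48; vanishes at y ∈ {-3}. (-3, -3): f_x = 0, f = 0 — SINGULAR.
  x = -2: f_y(-2, y) = -6*y**2 - 30*y - 38; no integer root y with |y| ≤ 4.
  x = -1: f_y(-1, y) = -6*y**2 - 26*y - 32; no integer root y with |y| ≤ 4.
  x = 0: f_y(0, y) = -6*y**2 - 22*y - 30; no integer root y with |y| ≤ 4.
  x = 1: f_y(1, y) = -6*y**2 - 18*y - 32; no integer root y with |y| ≤ 4.
  x = 2: f_y(2, y) = -6*y**2 - 14*y - 38; no integer root y with |y| ≤ 4.
  x = 3: f_y(3, y) = -6*y**2 - 10*y - 48; no integer root y with |y| ≤ 4.
  x = 4: f_y(4, y) = -6*y**2 - 6*y - 62; no integer root y with |y| ≤ 4.
Only singular point on the grid: (-3, -3).
Classify: substitute x = -3 + u, y = -3 + v and expand: f = -3*u**3 - 2*u**2*v + 2*u*v**2 - 2*v**3 + v**2.
No constant or linear terms (consistent with a singular point). Quadratic part: v**2. Cubic part: -3*u**3 - 2*u**2*v + 2*u*v**2 - 2*v**3.
The quadratic part v**2 is a perfect square, so there is a single (double) tangent line v = 0, i.e. y = -3. Restricting the cubic part to that line (v = 0) leaves -3*u**3 ≠ 0, so f is not divisible by v and the branch is v² ≈ 3*u**3 to lowest order — this is a cusp.
Classification: cusp.


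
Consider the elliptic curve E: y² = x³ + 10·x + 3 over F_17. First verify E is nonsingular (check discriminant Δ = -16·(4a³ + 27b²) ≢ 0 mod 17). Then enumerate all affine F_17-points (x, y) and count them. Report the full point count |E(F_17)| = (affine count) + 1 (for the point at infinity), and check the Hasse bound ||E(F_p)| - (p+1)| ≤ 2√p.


Affine points = {(3, 3), (3, 14), (5, 5), (5, 12), (7, 5), (7, 12), (8, 0), (10, 7), (10, 10), (11, 4), (11, 13), (12, 7), (12, 10), (13, 1), (13, 16), (15, 3), (15, 14), (16, 3), (16, 14)}; affine count = 19; |E(F_17)| = 20.

Discriminant check: Δ ∝ 4a³ + 27b² = 4·10³ + 27·3² = 4·1000 + 27·9 ≡ 10 (mod 17). Nonzero ⇒ E is nonsingular.
For each x ∈ F_17, compute rhs = x³ + 10·x + 3 mod 17, then count y ∈ F_17 with y² ≡ rhs.
  x = 0: rhs = 3, matching y values: none (0 points).
  x = 1: rhs = 14, matching y values: none (0 points).
  x = 2: rhs = 14, matching y values: none (0 points).
  x = 3: rhs = 9, matching y values: 3, 14 (2 points).
  x = 4: rhs = 5, matching y values: none (0 points).
  x = 5: rhs = 8, matching y values: 5, 12 (2 points).
  x = 6: rhs = 7, matching y values: none (0 points).
  x = 7: rhs = 8, matching y values: 5, 12 (2 points).
  x = 8: rhs = 0, matching y values: 0 (1 points).
  x = 9: rhs = 6, matching y values: none (0 points).
  x = 10: rhs = 15, matching y values: 7, 10 (2 points).
  x = 11: rhs = 16, matching y values: 4, 13 (2 points).
  x = 12: rhs = 15, matching y values: 7, 10 (2 points).
  x = 13: rhs = 1, matching y values: 1, 16 (2 points).
  x = 14: rhs = 14, matching y values: none (0 points).
  x = 15: rhs = 9, matching y values: 3, 14 (2 points).
  x = 16: rhs = 9, matching y values: 3, 14 (2 points).
Total affine count: 19.
Full point count |E(F_17)| = 19 + 1 = 20.
Hasse bound: |20 − (17+1)| = |2| = 2 ≤ 2√17 ≈ 8.2462 ✓.


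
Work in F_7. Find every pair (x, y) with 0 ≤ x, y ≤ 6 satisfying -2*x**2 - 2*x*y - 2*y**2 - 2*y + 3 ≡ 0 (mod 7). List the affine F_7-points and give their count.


Affine F_7-points: {(0, 3), (3, 5), (4, 3), (4, 6), (6, 2), (6, 5)}; count = 6.

For each of the 49 pairs (x, y) ∈ F_7², evaluate f(x, y) mod 7. Record the zeros.
  x = 0: [0↦3, 1↦6, 2↦5, 3↦0, 4↦5, 5↦6, 6↦3]  zeros at y ∈ {3}
  x = 1: [0↦1, 1↦2, 2↦6, 3↦6, 4↦2, 5↦1, 6↦3]  zeros at y ∈ ∅
  x = 2: [0↦2, 1↦1, 2↦3, 3↦1, 4↦2, 5↦6, 6↦6]  zeros at y ∈ ∅
  x = 3: [0↦6, 1↦3, 2↦3, 3↦6, 4↦5, 5↦0, 6↦5]  zeros at y ∈ {5}
  x = 4: [0↦6, 1↦1, 2↦6, 3↦0, 4↦4, 5↦4, 6↦0]  zeros at y ∈ {3, 6}
  x = 5: [0↦2, 1↦2, 2↦5, 3↦4, 4↦6, 5↦4, 6↦5]  zeros at y ∈ ∅
  x = 6: [0↦1, 1↦6, 2↦0, 3↦4, 4↦4, 5↦0, 6↦6]  zeros at y ∈ {2, 5}
Collecting zeros: affine points = {(0, 3), (3, 5), (4, 3), (4, 6), (6, 2), (6, 5)}.
Total count |C(F_7)_aff| = 6.


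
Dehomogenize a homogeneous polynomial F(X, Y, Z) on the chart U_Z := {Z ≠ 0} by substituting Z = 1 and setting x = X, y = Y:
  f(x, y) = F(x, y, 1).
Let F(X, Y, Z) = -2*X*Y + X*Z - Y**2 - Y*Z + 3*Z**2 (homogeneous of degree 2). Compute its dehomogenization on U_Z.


f(x, y) = -2*x*y + x - y**2 - y + 3

On U_Z we set Z = 1. Each monomial c·X^i·Y^j·Z^k in F becomes c·x^i·y^j·1^k = c·x^i·y^j.
Substituting Z = 1: F(X, Y, 1) = -2*x*y + x - y**2 - y + 3.
Note: deg(f) ≤ deg(F) = 2; strict inequality happens when F is divisible by Z (lost terms).


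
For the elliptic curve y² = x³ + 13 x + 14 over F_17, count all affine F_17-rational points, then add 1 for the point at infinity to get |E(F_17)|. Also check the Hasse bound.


Affine points = {(5, 0), (6, 6), (6, 11), (8, 1), (8, 16), (11, 3), (11, 14), (13, 0), (14, 4), (14, 13), (16, 0)}; affine count = 11; |E(F_17)| = 12.

Discriminant check: Δ ∝ 4a³ + 27b² = 4·13³ + 27·14² = 4·2197 + 27·196 ≡ 4 (mod 17). Nonzero ⇒ E is nonsingular.
For each x ∈ F_17, compute rhs = x³ + 13·x + 14 mod 17, then count y ∈ F_17 with y² ≡ rhs.
  x = 0: rhs = 14, matching y values: none (0 points).
  x = 1: rhs = 11, matching y values: none (0 points).
  x = 2: rhs = 14, matching y values: none (0 points).
  x = 3: rhs = 12, matching y values: none (0 points).
  x = 4: rhs = 11, matching y values: none (0 points).
  x = 5: rhs = 0, matching y values: 0 (1 points).
  x = 6: rhs = 2, matching y values: 6, 11 (2 points).
  x = 7: rhs = 6, matching y values: none (0 points).
  x = 8: rhs = 1, matching y values: 1, 16 (2 points).
  x = 9: rhs = 10, matching y values: none (0 points).
  x = 10: rhs = 5, matching y values: none (0 points).
  x = 11: rhs = 9, matching y values: 3, 14 (2 points).
  x = 12: rhs = 11, matching y values: none (0 points).
  x = 13: rhs = 0, matching y values: 0 (1 points).
  x = 14: rhs = 16, matching y values: 4, 13 (2 points).
  x = 15: rhs = 14, matching y values: none (0 points).
  x = 16: rhs = 0, matching y values: 0 (1 points).
Total affine count: 11.
Full point count |E(F_17)| = 11 + 1 = 12.
Hasse bound: |12 − (17+1)| = |-6| = 6 ≤ 2√17 ≈ 8.2462 ✓.


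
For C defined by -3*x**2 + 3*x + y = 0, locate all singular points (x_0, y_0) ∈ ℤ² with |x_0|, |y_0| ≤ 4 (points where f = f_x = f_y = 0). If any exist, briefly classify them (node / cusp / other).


No singular points in the scanned grid; C is smooth there.

Compute partial derivatives:
  f_x = 3 - 6*x.
  f_y = 1.
f_y = 1 is a nonzero constant, so f_y never vanishes: no point (x, y) can satisfy f = f_x = f_y = 0. In particular no (x, y) ∈ {−4, ..., 4}² is singular; the curve is smooth.


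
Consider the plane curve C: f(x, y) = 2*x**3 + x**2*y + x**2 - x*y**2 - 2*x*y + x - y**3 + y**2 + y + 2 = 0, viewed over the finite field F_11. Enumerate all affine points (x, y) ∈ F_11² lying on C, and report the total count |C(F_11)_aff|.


Affine F_11-points: {(0, 2), (1, 8), (2, 5), (5, 9), (6, 1), (7, 5), (7, 6), (8, 3), (8, 6), (9, 6), (10, 0), (10, 5), (10, 8)}; count = 13.

For each of the 121 pairs (x, y) ∈ F_11², evaluate f(x, y) mod 11. Record the zeros.
  x = 0: [0↦2, 1↦3, 2↦0, 3↦9, 4↦2, 5↦6, 6↦4, 7↦1, 8↦2, 9↦1, 10↦3]  zeros at y ∈ {2}
  x = 1: [0↦6, 1↦5, 2↦9, 3↦1, 4↦8, 5↦2, 6↦10, 7↦4, 8↦0, 9↦3, 10↦7]  zeros at y ∈ {8}
  x = 2: [0↦2, 1↦1, 2↦3, 3↦2, 4↦3, 5↦0, 6↦9, 7↦2, 8↦6, 9↦4, 10↦1]  zeros at y ∈ {5}
  x = 3: [0↦2, 1↦3, 2↦5, 3↦2, 4↦10, 5↦1, 6↦2, 7↦7, 8↦10, 9↦5, 10↦8]  zeros at y ∈ ∅
  x = 4: [0↦7, 1↦1, 2↦5, 3↦2, 4↦8, 5↦6, 6↦1, 7↦9, 8↦2, 9↦7, 10↦7]  zeros at y ∈ ∅
  x = 5: [0↦7, 1↦7, 2↦4, 3↦3, 4↦9, 5↦5, 6↦7, 7↦9, 8↦5, 9↦0, 10↦10]  zeros at y ∈ {9}
  x = 6: [0↦3, 1↦0, 2↦3, 3↦6, 4↦3, 5↦10, 6↦10, 7↦8, 8↦9, 9↦7, 10↦7]  zeros at y ∈ {1}
  x = 7: [0↦7, 1↦3, 2↦3, 3↦1, 4↦2, 5↦0, 6↦0, 7↦7, 8↦4, 9↦7, 10↦10]  zeros at y ∈ {5, 6}
  x = 8: [0↦9, 1↦6, 2↦5, 3↦0, 4↦7, 5↦9, 6↦0, 7↦7, 8↦2, 9↦1, 10↦9]  zeros at y ∈ {3, 6}
  x = 9: [0↦10, 1↦10, 2↦10, 3↦4, 4↦8, 5↦5, 6↦0, 7↦9, 8↦4, 9↦1, 10↦5]  zeros at y ∈ {6}
  x = 10: [0↦0, 1↦5, 2↦8, 3↦3, 4↦6, 5↦0, 6↦1, 7↦3, 8↦0, 9↦8, 10↦10]  zeros at y ∈ {0, 5, 8}
Collecting zeros: affine points = {(0, 2), (1, 8), (2, 5), (5, 9), (6, 1), (7, 5), (7, 6), (8, 3), (8, 6), (9, 6), (10, 0), (10, 5), (10, 8)}.
Total count |C(F_11)_aff| = 13.


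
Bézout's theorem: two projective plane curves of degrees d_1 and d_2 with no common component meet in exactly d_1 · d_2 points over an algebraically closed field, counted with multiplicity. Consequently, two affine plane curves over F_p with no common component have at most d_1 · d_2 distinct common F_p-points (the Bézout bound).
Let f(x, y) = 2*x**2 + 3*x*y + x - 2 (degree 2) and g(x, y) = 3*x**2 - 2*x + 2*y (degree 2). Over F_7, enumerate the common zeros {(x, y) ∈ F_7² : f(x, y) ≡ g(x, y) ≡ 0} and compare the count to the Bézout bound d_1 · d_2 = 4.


Common zeros: ∅; count = 0; Bézout bound = 4.

deg(f) = 2, deg(g) = 2, so Bézout bound = 4.
Scan x ∈ F_7. For each x, list the y ∈ F_7 with f(x, y) ≡ 0 and those with g(x, y) ≡ 0 (mod 7); the common zeros in that column are the intersection.
  x = 0: f ≡ 0 at y ∈ ∅; g ≡ 0 at y ∈ {0}; common: ∅.
  x = 1: f ≡ 0 at y ∈ {2}; g ≡ 0 at y ∈ {3}; common: ∅.
  x = 2: f ≡ 0 at y ∈ {1}; g ≡ 0 at y ∈ {3}; common: ∅.
  x = 3: f ≡ 0 at y ∈ {1}; g ≡ 0 at y ∈ {0}; common: ∅.
  x = 4: f ≡ 0 at y ∈ {3}; g ≡ 0 at y ∈ {1}; common: ∅.
  x = 5: f ≡ 0 at y ∈ {3}; g ≡ 0 at y ∈ {6}; common: ∅.
  x = 6: f ≡ 0 at y ∈ {2}; g ≡ 0 at y ∈ {1}; common: ∅.
Collecting: common zeros = ∅, so the count is 0.
Comparison with the Bézout bound: 0 ≤ 4 = deg(f)·deg(g), as expected for curves with no common component (the affine F_7-count falls short of the bound because intersections may lie at infinity, over extension fields, or carry multiplicity).


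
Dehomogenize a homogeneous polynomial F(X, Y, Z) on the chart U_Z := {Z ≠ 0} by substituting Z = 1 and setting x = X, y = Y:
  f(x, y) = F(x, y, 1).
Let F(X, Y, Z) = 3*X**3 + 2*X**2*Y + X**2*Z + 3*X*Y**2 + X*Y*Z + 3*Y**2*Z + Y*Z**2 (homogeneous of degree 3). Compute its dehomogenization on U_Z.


f(x, y) = 3*x**3 + 2*x**2*y + x**2 + 3*x*y**2 + x*y + 3*y**2 + y

On U_Z we set Z = 1. Each monomial c·X^i·Y^j·Z^k in F becomes c·x^i·y^j·1^k = c·x^i·y^j.
Substituting Z = 1: F(X, Y, 1) = 3*x**3 + 2*x**2*y + x**2 + 3*x*y**2 + x*y + 3*y**2 + y.
Note: deg(f) ≤ deg(F) = 3; strict inequality happens when F is divisible by Z (lost terms).


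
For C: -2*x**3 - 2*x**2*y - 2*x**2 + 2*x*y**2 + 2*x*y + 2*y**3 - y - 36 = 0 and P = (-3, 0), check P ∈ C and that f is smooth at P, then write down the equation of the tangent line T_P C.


Tangent line at P: -42*x - 25*y - 126 = 0.

Step 1: f(-3, 0) = 0, so P lies on C.
Step 2: partial derivatives
  f_x(x, y) = -6*x**2 - 4*x*y - 4*x + 2*y**2 + 2*y, f_y(x, y) = -2*x**2 + 4*x*y + 2*x + 6*y**2 - 1.
  f_x(P) = -42, f_y(P) = -25 (gradient nonzero, so P is smooth).
Step 3: tangent line at P: -42·(x − -3) + -25·(y − 0) = 0.
Expanding: -42*x - 25*y - 126 = 0.


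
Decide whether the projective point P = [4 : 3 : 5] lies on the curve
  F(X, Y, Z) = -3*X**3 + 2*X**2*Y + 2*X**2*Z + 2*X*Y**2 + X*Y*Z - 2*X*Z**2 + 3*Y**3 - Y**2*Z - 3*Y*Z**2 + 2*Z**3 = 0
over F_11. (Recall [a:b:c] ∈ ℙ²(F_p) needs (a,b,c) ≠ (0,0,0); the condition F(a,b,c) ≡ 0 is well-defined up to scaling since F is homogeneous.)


F(4,3,5) ≡ 2 (mod 11); P is NOT on the curve.

Evaluate F(4, 3, 5) term-by-term (mod 11).
  -3*X**3 ↦ -3·64·1·1 = -192
  2*X**2*Y ↦ 2·16·3·1 = 96
  2*X**2*Z ↦ 2·16·1·5 = 160
  2*X*Y**2 ↦ 2·4·9·1 = 72
  X*Y*Z ↦ 1·4·3·5 = 60
  -2*X*Z**2 ↦ -2·4·1·25 = -200
  3*Y**3 ↦ 3·1·27·1 = 81
  -Y**2*Z ↦ -1·1·9·5 = -45
  -3*Y*Z**2 ↦ -3·1·3·25 = -225
  2*Z**3 ↦ 2·1·1·125 = 250
Sum: F(4, 3, 5) = (-192) + (96) + (160) + (72) + (60) + (-200) + (81) + (-45) + (-225) + (250) = 57.
Reducing mod 11: 57 ≡ 2 (mod 11).
Since F(a, b, c) ≡ 2 ≠ 0 (mod 11), P does NOT lie on the curve.


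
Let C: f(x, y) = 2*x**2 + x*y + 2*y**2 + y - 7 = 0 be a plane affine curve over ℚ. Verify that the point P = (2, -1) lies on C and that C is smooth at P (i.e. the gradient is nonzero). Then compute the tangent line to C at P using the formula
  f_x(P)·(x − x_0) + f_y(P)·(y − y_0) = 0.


Tangent line at P: 7*x - y - 15 = 0.

Step 1: f(2, -1) = 0, so P lies on C.
Step 2: partial derivatives
  f_x(x, y) = 4*x + y, f_y(x, y) = x + 4*y + 1.
  f_x(P) = 7, f_y(P) = -1 (gradient nonzero, so P is smooth).
Step 3: tangent line at P: 7·(x − 2) + -1·(y − -1) = 0.
Expanding: 7*x - y - 15 = 0.


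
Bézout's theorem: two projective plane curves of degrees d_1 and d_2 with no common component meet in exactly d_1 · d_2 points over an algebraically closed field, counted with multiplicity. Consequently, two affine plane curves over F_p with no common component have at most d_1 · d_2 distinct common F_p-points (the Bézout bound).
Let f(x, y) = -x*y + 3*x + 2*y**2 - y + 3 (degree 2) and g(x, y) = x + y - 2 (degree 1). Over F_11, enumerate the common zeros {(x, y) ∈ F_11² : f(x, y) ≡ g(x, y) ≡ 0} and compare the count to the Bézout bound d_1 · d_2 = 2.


Common zeros: {(4, 9), (9, 4)}; count = 2; Bézout bound = 2.

deg(f) = 2, deg(g) = 1, so Bézout bound = 2.
Scan x ∈ F_11. For each x, list the y ∈ F_11 with f(x, y) ≡ 0 and those with g(x, y) ≡ 0 (mod 11); the common zeros in that column are the intersection.
  x = 0: f ≡ 0 at y ∈ ∅; g ≡ 0 at y ∈ {2}; common: ∅.
  x = 1: f ≡ 0 at y ∈ {6}; g ≡ 0 at y ∈ {1}; common: ∅.
  x = 2: f ≡ 0 at y ∈ {2, 5}; g ≡ 0 at y ∈ {0}; common: ∅.
  x = 3: f ≡ 0 at y ∈ ∅; g ≡ 0 at y ∈ {10}; common: ∅.
  x = 4: f ≡ 0 at y ∈ {9, 10}; g ≡ 0 at y ∈ {9}; common: {9}.
  x = 5: f ≡ 0 at y ∈ ∅; g ≡ 0 at y ∈ {8}; common: ∅.
  x = 6: f ≡ 0 at y ∈ ∅; g ≡ 0 at y ∈ {7}; common: ∅.
  x = 7: f ≡ 0 at y ∈ {7, 8}; g ≡ 0 at y ∈ {6}; common: ∅.
  x = 8: f ≡ 0 at y ∈ ∅; g ≡ 0 at y ∈ {5}; common: ∅.
  x = 9: f ≡ 0 at y ∈ {1, 4}; g ≡ 0 at y ∈ {4}; common: {4}.
  x = 10: f ≡ 0 at y ∈ {0}; g ≡ 0 at y ∈ {3}; common: ∅.
Collecting: common zeros = {(4, 9), (9, 4)}, so the count is 2.
Comparison with the Bézout bound: 2 ≤ 2 = deg(f)·deg(g), as expected for curves with no common component (the bound is attained).


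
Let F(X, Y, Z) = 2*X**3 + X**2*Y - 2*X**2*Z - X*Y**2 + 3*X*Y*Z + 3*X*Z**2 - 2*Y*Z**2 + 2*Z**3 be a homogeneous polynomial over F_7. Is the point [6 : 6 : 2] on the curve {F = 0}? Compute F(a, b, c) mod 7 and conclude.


F(6,6,2) ≡ 5 (mod 7); P is NOT on the curve.

Evaluate F(6, 6, 2) term-by-term (mod 7).
  2*X**3 ↦ 2·216·1·1 = 432
  X**2*Y ↦ 1·36·6·1 = 216
  -2*X**2*Z ↦ -2·36·1·2 = -144
  -X*Y**2 ↦ -1·6·36·1 = -216
  3*X*Y*Z ↦ 3·6·6·2 = 216
  3*X*Z**2 ↦ 3·6·1·4 = 72
  -2*Y*Z**2 ↦ -2·1·6·4 = -48
  2*Z**3 ↦ 2·1·1·8 = 16
Sum: F(6, 6, 2) = (432) + (216) + (-144) + (-216) + (216) + (72) + (-48) + (16) = 544.
Reducing mod 7: 544 ≡ 5 (mod 7).
Since F(a, b, c) ≡ 5 ≠ 0 (mod 7), P does NOT lie on the curve.


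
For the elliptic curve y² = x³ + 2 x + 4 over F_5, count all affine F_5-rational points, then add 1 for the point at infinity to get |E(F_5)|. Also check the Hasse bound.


Affine points = {(0, 2), (0, 3), (2, 1), (2, 4), (4, 1), (4, 4)}; affine count = 6; |E(F_5)| = 7.

Discriminant check: Δ ∝ 4a³ + 27b² = 4·2³ + 27·4² = 4·8 + 27·16 ≡ 4 (mod 5). Nonzero ⇒ E is nonsingular.
For each x ∈ F_5, compute rhs = x³ + 2·x + 4 mod 5, then count y ∈ F_5 with y² ≡ rhs.
  x = 0: rhs = 4, matching y values: 2, 3 (2 points).
  x = 1: rhs = 2, matching y values: none (0 points).
  x = 2: rhs = 1, matching y values: 1, 4 (2 points).
  x = 3: rhs = 2, matching y values: none (0 points).
  x = 4: rhs = 1, matching y values: 1, 4 (2 points).
Total affine count: 6.
Full point count |E(F_5)| = 6 + 1 = 7.
Hasse bound: |7 − (5+1)| = |1| = 1 ≤ 2√5 ≈ 4.4721 ✓.


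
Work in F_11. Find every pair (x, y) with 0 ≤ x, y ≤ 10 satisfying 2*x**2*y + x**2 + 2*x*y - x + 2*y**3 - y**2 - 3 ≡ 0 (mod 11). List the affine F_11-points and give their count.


Affine F_11-points: {(0, 8), (1, 5), (3, 8), (5, 3), (7, 2), (8, 1), (10, 1), (10, 2), (10, 3)}; count = 9.

For each of the 121 pairs (x, y) ∈ F_11², evaluate f(x, y) mod 11. Record the zeros.
  x = 0: [0↦8, 1↦9, 2↦9, 3↦9, 4↦10, 5↦2, 6↦8, 7↦7, 8↦0, 9↦10, 10↦5]  zeros at y ∈ {8}
  x = 1: [0↦8, 1↦2, 2↦6, 3↦10, 4↦4, 5↦0, 6↦10, 7↦2, 8↦10, 9↦2, 10↦1]  zeros at y ∈ {5}
  x = 2: [0↦10, 1↦1, 2↦2, 3↦3, 4↦5, 5↦9, 6↦5, 7↦5, 8↦10, 9↦10, 10↦6]  zeros at y ∈ ∅
  x = 3: [0↦3, 1↦6, 2↦8, 3↦10, 4↦2, 5↦7, 6↦4, 7↦5, 8↦0, 9↦1, 10↦9]  zeros at y ∈ {8}
  x = 4: [0↦9, 1↦6, 2↦2, 3↦9, 4↦6, 5↦5, 6↦7, 7↦2, 8↦2, 9↦8, 10↦10]  zeros at y ∈ ∅
  x = 5: [0↦6, 1↦1, 2↦6, 3↦0, 4↦6, 5↦3, 6↦3, 7↦7, 8↦5, 9↦9, 10↦9]  zeros at y ∈ {3}
  x = 6: [0↦5, 1↦2, 2↦9, 3↦5, 4↦2, 5↦1, 6↦3, 7↦9, 8↦9, 9↦4, 10↦6]  zeros at y ∈ ∅
  x = 7: [0↦6, 1↦9, 2↦0, 3↦2, 4↦5, 5↦10, 6↦7, 7↦8, 8↦3, 9↦4, 10↦1]  zeros at y ∈ {2}
  x = 8: [0↦9, 1↦0, 2↦1, 3↦2, 4↦4, 5↦8, 6↦4, 7↦4, 8↦9, 9↦9, 10↦5]  zeros at y ∈ {1}
  x = 9: [0↦3, 1↦8, 2↦1, 3↦5, 4↦10, 5↦6, 6↦5, 7↦8, 8↦5, 9↦8, 10↦7]  zeros at y ∈ ∅
  x = 10: [0↦10, 1↦0, 2↦0, 3↦0, 4↦1, 5↦4, 6↦10, 7↦9, 8↦2, 9↦1, 10↦7]  zeros at y ∈ {1, 2, 3}
Collecting zeros: affine points = {(0, 8), (1, 5), (3, 8), (5, 3), (7, 2), (8, 1), (10, 1), (10, 2), (10, 3)}.
Total count |C(F_11)_aff| = 9.


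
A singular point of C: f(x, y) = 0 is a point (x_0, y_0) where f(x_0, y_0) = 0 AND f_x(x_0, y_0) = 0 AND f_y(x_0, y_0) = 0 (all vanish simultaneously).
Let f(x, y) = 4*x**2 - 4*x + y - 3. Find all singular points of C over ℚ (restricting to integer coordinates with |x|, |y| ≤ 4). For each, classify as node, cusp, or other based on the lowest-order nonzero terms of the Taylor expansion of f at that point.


No singular points in the scanned grid; C is smooth there.

Compute partial derivatives:
  f_x = 8*x - 4.
  f_y = 1.
f_y = 1 is a nonzero constant, so f_y never vanishes: no point (x, y) can satisfy f = f_x = f_y = 0. In particular no (x, y) ∈ {−4, ..., 4}² is singular; the curve is smooth.


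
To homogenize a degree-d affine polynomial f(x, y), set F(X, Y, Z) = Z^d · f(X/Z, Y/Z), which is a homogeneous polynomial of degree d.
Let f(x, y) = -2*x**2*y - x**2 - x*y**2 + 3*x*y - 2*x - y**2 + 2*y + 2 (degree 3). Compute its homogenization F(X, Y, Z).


F(X, Y, Z) = -2*X**2*Y - X**2*Z - X*Y**2 + 3*X*Y*Z - 2*X*Z**2 - Y**2*Z + 2*Y*Z**2 + 2*Z**3

deg(f) = 3.
Substitute x = X/Z, y = Y/Z into f, then multiply by Z^3.
  monomial -2·x^2·y^1 ↦ -2·X^2·Y^1·Z^0.
  monomial -1·x^2·y^0 ↦ -1·X^2·Y^0·Z^1.
  monomial -1·x^1·y^2 ↦ -1·X^1·Y^2·Z^0.
  monomial 3·x^1·y^1 ↦ 3·X^1·Y^1·Z^1.
  monomial -2·x^1·y^0 ↦ -2·X^1·Y^0·Z^2.
  monomial -1·x^0·y^2 ↦ -1·X^0·Y^2·Z^1.
  monomial 2·x^0·y^1 ↦ 2·X^0·Y^1·Z^2.
  monomial 2·x^0·y^0 ↦ 2·X^0·Y^0·Z^3.
Collecting: F(X, Y, Z) = -2*X**2*Y - X**2*Z - X*Y**2 + 3*X*Y*Z - 2*X*Z**2 - Y**2*Z + 2*Y*Z**2 + 2*Z**3.


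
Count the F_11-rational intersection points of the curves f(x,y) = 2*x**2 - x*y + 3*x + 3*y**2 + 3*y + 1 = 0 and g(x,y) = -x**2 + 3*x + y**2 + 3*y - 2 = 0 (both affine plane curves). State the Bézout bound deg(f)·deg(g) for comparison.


Common zeros: ∅; count = 0; Bézout bound = 4.

deg(f) = 2, deg(g) = 2, so Bézout bound = 4.
Scan x ∈ F_11. For each x, list the y ∈ F_11 with f(x, y) ≡ 0 and those with g(x, y) ≡ 0 (mod 11); the common zeros in that column are the intersection.
  x = 0: f ≡ 0 at y ∈ ∅; g ≡ 0 at y ∈ ∅; common: ∅.
  x = 1: f ≡ 0 at y ∈ {1, 2}; g ≡ 0 at y ∈ {0, 8}; common: ∅.
  x = 2: f ≡ 0 at y ∈ ∅; g ≡ 0 at y ∈ {0, 8}; common: ∅.
  x = 3: f ≡ 0 at y ∈ {3, 8}; g ≡ 0 at y ∈ ∅; common: ∅.
  x = 4: f ≡ 0 at y ∈ {2}; g ≡ 0 at y ∈ {4}; common: ∅.
  x = 5: f ≡ 0 at y ∈ {0, 8}; g ≡ 0 at y ∈ ∅; common: ∅.
  x = 6: f ≡ 0 at y ∈ ∅; g ≡ 0 at y ∈ {9, 10}; common: ∅.
  x = 7: f ≡ 0 at y ∈ ∅; g ≡ 0 at y ∈ ∅; common: ∅.
  x = 8: f ≡ 0 at y ∈ {3, 6}; g ≡ 0 at y ∈ {9, 10}; common: ∅.
  x = 9: f ≡ 0 at y ∈ {1}; g ≡ 0 at y ∈ ∅; common: ∅.
  x = 10: f ≡ 0 at y ∈ {0, 6}; g ≡ 0 at y ∈ {4}; common: ∅.
Collecting: common zeros = ∅, so the count is 0.
Comparison with the Bézout bound: 0 ≤ 4 = deg(f)·deg(g), as expected for curves with no common component (the affine F_11-count falls short of the bound because intersections may lie at infinity, over extension fields, or carry multiplicity).


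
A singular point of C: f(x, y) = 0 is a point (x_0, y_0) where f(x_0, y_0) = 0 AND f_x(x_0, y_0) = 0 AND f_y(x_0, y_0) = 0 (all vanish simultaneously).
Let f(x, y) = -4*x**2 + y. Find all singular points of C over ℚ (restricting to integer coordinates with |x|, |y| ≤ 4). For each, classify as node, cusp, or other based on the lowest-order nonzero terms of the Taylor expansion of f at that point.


No singular points in the scanned grid; C is smooth there.

Compute partial derivatives:
  f_x = -8*x.
  f_y = 1.
f_y = 1 is a nonzero constant, so f_y never vanishes: no point (x, y) can satisfy f = f_x = f_y = 0. In particular no (x, y) ∈ {−4, ..., 4}² is singular; the curve is smooth.


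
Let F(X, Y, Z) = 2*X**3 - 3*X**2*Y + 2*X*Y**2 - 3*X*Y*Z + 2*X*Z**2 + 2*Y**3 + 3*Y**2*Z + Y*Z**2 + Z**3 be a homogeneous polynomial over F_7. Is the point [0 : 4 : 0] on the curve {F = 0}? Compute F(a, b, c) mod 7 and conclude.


F(0,4,0) ≡ 2 (mod 7); P is NOT on the curve.

Evaluate F(0, 4, 0) term-by-term (mod 7).
  2*X**3 ↦ 2·0·1·1 = 0
  -3*X**2*Y ↦ -3·0·4·1 = 0
  2*X*Y**2 ↦ 2·0·16·1 = 0
  -3*X*Y*Z ↦ -3·0·4·0 = 0
  2*X*Z**2 ↦ 2·0·1·0 = 0
  2*Y**3 ↦ 2·1·64·1 = 128
  3*Y**2*Z ↦ 3·1·16·0 = 0
  Y*Z**2 ↦ 1·1·4·0 = 0
  Z**3 ↦ 1·1·1·0 = 0
Sum: F(0, 4, 0) = (0) + (0) + (0) + (0) + (0) + (128) + (0) + (0) + (0) = 128.
Reducing mod 7: 128 ≡ 2 (mod 7).
Since F(a, b, c) ≡ 2 ≠ 0 (mod 7), P does NOT lie on the curve.


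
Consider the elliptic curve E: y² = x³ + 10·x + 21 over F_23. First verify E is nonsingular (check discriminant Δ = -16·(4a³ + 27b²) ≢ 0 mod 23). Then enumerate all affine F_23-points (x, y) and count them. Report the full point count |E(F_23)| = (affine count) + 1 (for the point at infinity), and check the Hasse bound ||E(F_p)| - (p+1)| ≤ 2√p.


Affine points = {(1, 3), (1, 20), (2, 7), (2, 16), (3, 3), (3, 20), (5, 9), (5, 14), (9, 9), (9, 14), (11, 6), (11, 17), (12, 11), (12, 12), (13, 5), (13, 18), (15, 2), (15, 21), (19, 3), (19, 20), (21, 4), (21, 19)}; affine count = 22; |E(F_23)| = 23.

Discriminant check: Δ ∝ 4a³ + 27b² = 4·10³ + 27·21² = 4·1000 + 27·441 ≡ 14 (mod 23). Nonzero ⇒ E is nonsingular.
For each x ∈ F_23, compute rhs = x³ + 10·x + 21 mod 23, then count y ∈ F_23 with y² ≡ rhs.
  x = 0: rhs = 21, matching y values: none (0 points).
  x = 1: rhs = 9, matching y values: 3, 20 (2 points).
  x = 2: rhs = 3, matching y values: 7, 16 (2 points).
  x = 3: rhs = 9, matching y values: 3, 20 (2 points).
  x = 4: rhs = 10, matching y values: none (0 points).
  x = 5: rhs = 12, matching y values: 9, 14 (2 points).
  x = 6: rhs = 21, matching y values: none (0 points).
  x = 7: rhs = 20, matching y values: none (0 points).
  x = 8: rhs = 15, matching y values: none (0 points).
  x = 9: rhs = 12, matching y values: 9, 14 (2 points).
  x = 10: rhs = 17, matching y values: none (0 points).
  x = 11: rhs = 13, matching y values: 6, 17 (2 points).
  x = 12: rhs = 6, matching y values: 11, 12 (2 points).
  x = 13: rhs = 2, matching y values: 5, 18 (2 points).
  x = 14: rhs = 7, matching y values: none (0 points).
  x = 15: rhs = 4, matching y values: 2, 21 (2 points).
  x = 16: rhs = 22, matching y values: none (0 points).
  x = 17: rhs = 21, matching y values: none (0 points).
  x = 18: rhs = 7, matching y values: none (0 points).
  x = 19: rhs = 9, matching y values: 3, 20 (2 points).
  x = 20: rhs = 10, matching y values: none (0 points).
  x = 21: rhs = 16, matching y values: 4, 19 (2 points).
  x = 22: rhs = 10, matching y values: none (0 points).
Total affine count: 22.
Full point count |E(F_23)| = 22 + 1 = 23.
Hasse bound: |23 − (23+1)| = |-1| = 1 ≤ 2√23 ≈ 9.5917 ✓.
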